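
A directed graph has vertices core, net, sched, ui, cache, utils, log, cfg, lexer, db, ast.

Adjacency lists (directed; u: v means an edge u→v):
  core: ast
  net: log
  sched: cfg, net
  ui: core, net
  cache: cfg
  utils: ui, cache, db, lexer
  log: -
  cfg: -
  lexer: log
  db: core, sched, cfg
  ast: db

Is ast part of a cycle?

ast is on a cycle iff ast can reach itself via ≥1 edge.
ast → db → core → ast — yes.

Yes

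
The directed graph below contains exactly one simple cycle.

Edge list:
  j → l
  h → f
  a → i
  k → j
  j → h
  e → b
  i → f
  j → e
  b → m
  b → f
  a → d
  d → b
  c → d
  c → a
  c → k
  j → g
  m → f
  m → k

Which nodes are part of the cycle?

b, e, j, k, m

DFS with gray/black marking from k:
k gray
  j gray
    e gray
      b gray
        m gray
          f gray
          f black
          m→k: k is gray → back edge
Back edge closes the cycle k → j → e → b → m → k; its vertices are {b, e, j, k, m}.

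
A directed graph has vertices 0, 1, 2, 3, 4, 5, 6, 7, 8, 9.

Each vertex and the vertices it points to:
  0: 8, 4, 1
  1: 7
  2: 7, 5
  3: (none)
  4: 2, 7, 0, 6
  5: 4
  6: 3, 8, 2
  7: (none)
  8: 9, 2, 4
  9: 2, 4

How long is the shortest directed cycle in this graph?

2

For each vertex v, BFS finds the shortest path from v back to v.
The shortest such closed walk is 4 → 0 → 4, length 2.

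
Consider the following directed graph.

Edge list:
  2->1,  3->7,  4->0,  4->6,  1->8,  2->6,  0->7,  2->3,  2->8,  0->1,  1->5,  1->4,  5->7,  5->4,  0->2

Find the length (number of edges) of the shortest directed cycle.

3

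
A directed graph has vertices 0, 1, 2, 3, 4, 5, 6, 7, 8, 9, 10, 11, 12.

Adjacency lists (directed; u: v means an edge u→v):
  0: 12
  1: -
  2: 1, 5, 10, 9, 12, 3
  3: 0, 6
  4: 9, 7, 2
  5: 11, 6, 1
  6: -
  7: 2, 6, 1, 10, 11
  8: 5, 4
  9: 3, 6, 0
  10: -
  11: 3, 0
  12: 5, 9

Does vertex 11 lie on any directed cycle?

Yes

11 is on a cycle iff 11 can reach itself via ≥1 edge.
11 → 0 → 12 → 5 → 11 — yes.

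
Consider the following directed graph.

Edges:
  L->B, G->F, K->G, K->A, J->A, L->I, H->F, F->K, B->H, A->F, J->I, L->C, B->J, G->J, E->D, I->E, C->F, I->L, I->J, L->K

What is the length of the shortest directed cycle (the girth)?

For each vertex v, BFS finds the shortest path from v back to v.
The shortest such closed walk is L → I → L, length 2.

2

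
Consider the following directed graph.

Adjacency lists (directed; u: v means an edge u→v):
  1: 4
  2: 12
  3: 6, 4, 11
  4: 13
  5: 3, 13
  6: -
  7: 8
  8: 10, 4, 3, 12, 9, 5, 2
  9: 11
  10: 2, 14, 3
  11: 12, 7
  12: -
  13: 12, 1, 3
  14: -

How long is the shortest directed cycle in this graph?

3

For each vertex v, BFS finds the shortest path from v back to v.
The shortest such closed walk is 13 → 1 → 4 → 13, length 3.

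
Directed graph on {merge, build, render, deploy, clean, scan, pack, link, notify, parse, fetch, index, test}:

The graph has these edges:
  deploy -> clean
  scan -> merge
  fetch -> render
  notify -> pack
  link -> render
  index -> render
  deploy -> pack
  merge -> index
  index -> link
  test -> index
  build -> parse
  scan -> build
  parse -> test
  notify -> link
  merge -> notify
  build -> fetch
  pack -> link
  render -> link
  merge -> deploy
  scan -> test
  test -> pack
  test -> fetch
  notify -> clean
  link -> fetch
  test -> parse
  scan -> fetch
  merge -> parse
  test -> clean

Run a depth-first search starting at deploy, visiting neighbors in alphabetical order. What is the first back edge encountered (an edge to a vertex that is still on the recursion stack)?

DFS from deploy (visiting neighbors in alphabetical order); mark gray on enter, black on exit:
deploy gray
  clean gray
  clean black
  pack gray
    link gray
      fetch gray
        render gray
          render→link: link is gray → back edge
First back edge: render → link.

render->link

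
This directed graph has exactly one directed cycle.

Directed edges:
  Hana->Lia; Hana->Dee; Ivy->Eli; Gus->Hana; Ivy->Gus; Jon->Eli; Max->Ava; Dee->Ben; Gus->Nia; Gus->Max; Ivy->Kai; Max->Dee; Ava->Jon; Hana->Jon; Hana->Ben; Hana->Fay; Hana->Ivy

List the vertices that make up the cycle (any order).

Gus, Ivy, Hana

DFS with gray/black marking from Gus:
Gus gray
  Hana gray
    Fay gray
    Fay black
    Lia gray
    Lia black
    Dee gray
      Ben gray
      Ben black
    Dee black
    Jon gray
      Eli gray
      Eli black
    Jon black
    Ivy gray
      Ivy→Gus: Gus is gray → back edge
Back edge closes the cycle Gus → Hana → Ivy → Gus; its vertices are {Gus, Ivy, Hana}.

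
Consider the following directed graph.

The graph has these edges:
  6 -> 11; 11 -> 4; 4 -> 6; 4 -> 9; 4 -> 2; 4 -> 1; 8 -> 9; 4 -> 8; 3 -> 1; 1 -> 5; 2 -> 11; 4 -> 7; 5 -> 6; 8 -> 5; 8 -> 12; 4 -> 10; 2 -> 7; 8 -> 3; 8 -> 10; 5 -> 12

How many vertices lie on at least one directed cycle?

A vertex is on a directed cycle iff it belongs to a strongly connected component of size ≥ 2 (or has a self-loop).
The vertices on cycles are {1, 2, 3, 4, 5, 6, 8, 11} — 8 in total.

8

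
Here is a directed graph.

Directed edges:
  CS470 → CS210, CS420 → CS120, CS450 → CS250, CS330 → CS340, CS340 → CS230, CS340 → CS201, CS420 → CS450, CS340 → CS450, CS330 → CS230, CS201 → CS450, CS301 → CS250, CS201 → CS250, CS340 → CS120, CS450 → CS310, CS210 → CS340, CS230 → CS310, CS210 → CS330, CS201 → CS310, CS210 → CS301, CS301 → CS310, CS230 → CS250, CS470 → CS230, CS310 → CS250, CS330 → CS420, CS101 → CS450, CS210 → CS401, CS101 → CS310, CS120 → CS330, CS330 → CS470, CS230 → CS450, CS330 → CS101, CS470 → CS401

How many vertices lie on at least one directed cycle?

6

A vertex is on a directed cycle iff it belongs to a strongly connected component of size ≥ 2 (or has a self-loop).
The vertices on cycles are {CS120, CS210, CS330, CS340, CS420, CS470} — 6 in total.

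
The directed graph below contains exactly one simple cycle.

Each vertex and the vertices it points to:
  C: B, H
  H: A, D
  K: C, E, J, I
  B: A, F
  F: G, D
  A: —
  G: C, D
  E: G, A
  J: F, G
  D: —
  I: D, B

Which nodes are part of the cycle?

B, C, F, G

DFS with gray/black marking from C:
C gray
  B gray
    A gray
    A black
    F gray
      G gray
        G→C: C is gray → back edge
Back edge closes the cycle C → B → F → G → C; its vertices are {B, C, F, G}.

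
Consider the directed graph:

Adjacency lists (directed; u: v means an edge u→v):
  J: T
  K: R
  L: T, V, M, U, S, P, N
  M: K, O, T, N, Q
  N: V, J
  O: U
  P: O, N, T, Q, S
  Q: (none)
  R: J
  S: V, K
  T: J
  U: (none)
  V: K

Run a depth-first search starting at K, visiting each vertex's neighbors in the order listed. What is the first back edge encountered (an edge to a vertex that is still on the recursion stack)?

DFS from K (visiting each vertex's neighbors in the order listed); mark gray on enter, black on exit:
K gray
  R gray
    J gray
      T gray
        T→J: J is gray → back edge
First back edge: T → J.

T->J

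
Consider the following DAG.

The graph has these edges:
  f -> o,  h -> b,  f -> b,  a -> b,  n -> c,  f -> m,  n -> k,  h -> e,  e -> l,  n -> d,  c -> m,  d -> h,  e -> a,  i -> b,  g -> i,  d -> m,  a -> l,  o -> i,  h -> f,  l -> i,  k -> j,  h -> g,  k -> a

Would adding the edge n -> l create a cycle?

No

Adding n→l creates a cycle iff l can already reach n.
Explore from l: no path reaches n. The graph stays acyclic.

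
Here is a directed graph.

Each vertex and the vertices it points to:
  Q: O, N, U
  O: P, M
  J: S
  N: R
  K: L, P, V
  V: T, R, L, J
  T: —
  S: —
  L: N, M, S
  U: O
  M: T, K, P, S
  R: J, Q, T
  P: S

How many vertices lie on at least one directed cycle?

9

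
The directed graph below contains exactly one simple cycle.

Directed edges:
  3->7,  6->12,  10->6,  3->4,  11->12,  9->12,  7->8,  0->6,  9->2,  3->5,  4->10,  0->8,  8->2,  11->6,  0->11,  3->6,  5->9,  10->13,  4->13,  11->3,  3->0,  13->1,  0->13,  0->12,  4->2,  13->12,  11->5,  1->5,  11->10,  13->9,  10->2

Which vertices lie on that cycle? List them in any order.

0, 3, 11

DFS with gray/black marking from 3:
3 gray
  4 gray
    10 gray
      13 gray
        1 gray
          5 gray
            9 gray
              2 gray
              2 black
              12 gray
              12 black
            9 black
          5 black
        1 black
        13→12: 12 black — skip
        13→9: 9 black — skip
      13 black
      10→2: 2 black — skip
      6 gray
        6→12: 12 black — skip
      6 black
    10 black
    4→2: 2 black — skip
    4→13: 13 black — skip
  4 black
  7 gray
    8 gray
      8→2: 2 black — skip
    8 black
  7 black
  3→5: 5 black — skip
  3→6: 6 black — skip
  0 gray
    11 gray
      11→10: 10 black — skip
      11→12: 12 black — skip
      11→5: 5 black — skip
      11→3: 3 is gray → back edge
Back edge closes the cycle 3 → 0 → 11 → 3; its vertices are {0, 3, 11}.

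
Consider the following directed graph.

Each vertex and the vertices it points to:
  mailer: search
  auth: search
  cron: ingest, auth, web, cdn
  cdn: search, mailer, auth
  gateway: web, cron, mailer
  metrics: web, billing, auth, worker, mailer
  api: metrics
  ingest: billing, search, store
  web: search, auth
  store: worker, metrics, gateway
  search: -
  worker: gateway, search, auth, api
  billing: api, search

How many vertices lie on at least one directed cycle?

A vertex is on a directed cycle iff it belongs to a strongly connected component of size ≥ 2 (or has a self-loop).
The vertices on cycles are {api, cron, store, ingest, worker, billing, gateway, metrics} — 8 in total.

8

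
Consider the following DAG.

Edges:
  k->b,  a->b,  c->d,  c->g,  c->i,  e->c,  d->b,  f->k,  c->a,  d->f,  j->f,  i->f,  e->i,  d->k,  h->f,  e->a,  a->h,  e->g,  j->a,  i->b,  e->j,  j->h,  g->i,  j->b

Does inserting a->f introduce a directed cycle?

Adding a→f creates a cycle iff f can already reach a.
Explore from f: no path reaches a. The graph stays acyclic.

No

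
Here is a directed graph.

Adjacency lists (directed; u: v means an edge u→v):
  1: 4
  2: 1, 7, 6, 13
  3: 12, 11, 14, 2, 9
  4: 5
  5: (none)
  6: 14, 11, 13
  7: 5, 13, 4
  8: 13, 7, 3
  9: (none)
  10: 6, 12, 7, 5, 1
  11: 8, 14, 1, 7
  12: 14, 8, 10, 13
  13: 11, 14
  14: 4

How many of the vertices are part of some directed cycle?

A vertex is on a directed cycle iff it belongs to a strongly connected component of size ≥ 2 (or has a self-loop).
The vertices on cycles are {2, 3, 6, 7, 8, 10, 11, 12, 13} — 9 in total.

9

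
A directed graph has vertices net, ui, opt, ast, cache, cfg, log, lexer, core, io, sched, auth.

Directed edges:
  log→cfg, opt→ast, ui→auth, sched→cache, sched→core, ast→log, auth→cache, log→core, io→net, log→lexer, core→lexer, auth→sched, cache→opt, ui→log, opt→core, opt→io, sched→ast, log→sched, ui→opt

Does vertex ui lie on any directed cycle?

ui lies on a cycle iff there is a path from ui back to itself.
Exploring from ui, it never reaches itself; equivalently, its strongly connected component is a singleton.

No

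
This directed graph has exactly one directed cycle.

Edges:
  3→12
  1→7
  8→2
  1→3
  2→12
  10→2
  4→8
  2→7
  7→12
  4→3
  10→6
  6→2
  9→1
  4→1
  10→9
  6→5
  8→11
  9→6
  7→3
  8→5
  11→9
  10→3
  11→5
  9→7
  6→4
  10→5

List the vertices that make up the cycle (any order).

4, 6, 8, 9, 11

DFS with gray/black marking from 9:
9 gray
  1 gray
    3 gray
      12 gray
      12 black
    3 black
    7 gray
      7→12: 12 black — skip
      7→3: 3 black — skip
    7 black
  1 black
  6 gray
    5 gray
    5 black
    4 gray
      4→3: 3 black — skip
      8 gray
        11 gray
          11→9: 9 is gray → back edge
Back edge closes the cycle 9 → 6 → 4 → 8 → 11 → 9; its vertices are {4, 6, 8, 9, 11}.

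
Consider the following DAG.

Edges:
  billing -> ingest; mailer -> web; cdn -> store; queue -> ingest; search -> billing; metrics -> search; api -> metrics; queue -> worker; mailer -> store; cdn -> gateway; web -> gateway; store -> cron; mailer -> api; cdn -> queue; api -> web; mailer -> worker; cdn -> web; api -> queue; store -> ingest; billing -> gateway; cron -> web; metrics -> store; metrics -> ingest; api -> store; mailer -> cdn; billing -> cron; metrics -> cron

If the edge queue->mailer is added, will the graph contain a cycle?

Yes

Adding queue→mailer creates a cycle iff mailer can already reach queue.
Path from mailer: mailer → api → queue.
So mailer → … → queue → mailer is a cycle.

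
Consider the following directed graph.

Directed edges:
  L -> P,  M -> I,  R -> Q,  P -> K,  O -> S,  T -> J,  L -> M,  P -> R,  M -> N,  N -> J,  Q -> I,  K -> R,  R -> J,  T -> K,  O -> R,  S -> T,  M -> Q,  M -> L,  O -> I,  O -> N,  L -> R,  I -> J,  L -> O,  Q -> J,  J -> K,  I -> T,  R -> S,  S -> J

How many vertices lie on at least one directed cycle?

A vertex is on a directed cycle iff it belongs to a strongly connected component of size ≥ 2 (or has a self-loop).
The vertices on cycles are {I, J, K, L, M, Q, R, S, T} — 9 in total.

9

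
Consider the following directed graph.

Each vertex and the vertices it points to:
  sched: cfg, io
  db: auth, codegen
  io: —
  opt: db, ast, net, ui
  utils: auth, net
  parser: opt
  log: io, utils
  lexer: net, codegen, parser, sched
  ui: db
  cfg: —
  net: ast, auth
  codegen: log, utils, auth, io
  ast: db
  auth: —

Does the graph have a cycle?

Yes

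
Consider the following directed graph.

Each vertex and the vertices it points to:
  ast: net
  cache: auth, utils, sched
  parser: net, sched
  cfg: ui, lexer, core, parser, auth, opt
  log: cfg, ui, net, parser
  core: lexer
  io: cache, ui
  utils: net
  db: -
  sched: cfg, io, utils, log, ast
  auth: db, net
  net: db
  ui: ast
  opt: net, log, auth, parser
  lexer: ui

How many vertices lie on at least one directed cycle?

7

A vertex is on a directed cycle iff it belongs to a strongly connected component of size ≥ 2 (or has a self-loop).
The vertices on cycles are {io, cfg, log, opt, cache, sched, parser} — 7 in total.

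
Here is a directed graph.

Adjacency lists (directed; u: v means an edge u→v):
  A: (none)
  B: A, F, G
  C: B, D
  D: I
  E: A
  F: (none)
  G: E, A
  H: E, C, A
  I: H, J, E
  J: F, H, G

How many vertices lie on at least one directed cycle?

5

A vertex is on a directed cycle iff it belongs to a strongly connected component of size ≥ 2 (or has a self-loop).
The vertices on cycles are {C, D, H, I, J} — 5 in total.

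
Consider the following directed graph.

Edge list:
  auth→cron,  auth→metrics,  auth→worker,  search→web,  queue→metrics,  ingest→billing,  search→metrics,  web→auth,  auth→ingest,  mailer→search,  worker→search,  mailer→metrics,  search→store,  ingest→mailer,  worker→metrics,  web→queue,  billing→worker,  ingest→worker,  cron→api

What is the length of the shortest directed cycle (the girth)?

For each vertex v, BFS finds the shortest path from v back to v.
The shortest such closed walk is search → web → auth → worker → search, length 4.

4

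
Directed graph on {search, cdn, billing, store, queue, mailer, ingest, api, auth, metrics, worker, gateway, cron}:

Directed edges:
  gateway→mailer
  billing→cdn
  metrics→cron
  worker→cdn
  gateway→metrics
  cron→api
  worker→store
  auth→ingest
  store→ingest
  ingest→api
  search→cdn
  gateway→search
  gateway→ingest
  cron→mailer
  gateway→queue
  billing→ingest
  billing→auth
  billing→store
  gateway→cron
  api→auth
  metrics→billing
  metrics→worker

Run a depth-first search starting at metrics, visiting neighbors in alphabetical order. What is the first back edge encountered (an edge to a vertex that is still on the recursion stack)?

DFS from metrics (visiting neighbors in alphabetical order); mark gray on enter, black on exit:
metrics gray
  billing gray
    auth gray
      ingest gray
        api gray
          api→auth: auth is gray → back edge
First back edge: api → auth.

api→auth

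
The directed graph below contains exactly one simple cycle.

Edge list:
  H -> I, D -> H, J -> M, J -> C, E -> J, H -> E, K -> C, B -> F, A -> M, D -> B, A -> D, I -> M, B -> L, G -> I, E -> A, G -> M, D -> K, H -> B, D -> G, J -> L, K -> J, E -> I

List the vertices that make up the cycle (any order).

DFS with gray/black marking from D:
D gray
  K gray
    J gray
      M gray
      M black
      C gray
      C black
      L gray
      L black
    J black
    K→C: C black — skip
  K black
  H gray
    B gray
      F gray
      F black
      B→L: L black — skip
    B black
    I gray
      I→M: M black — skip
    I black
    E gray
      E→J: J black — skip
      E→I: I black — skip
      A gray
        A→D: D is gray → back edge
Back edge closes the cycle D → H → E → A → D; its vertices are {A, D, E, H}.

A, D, E, H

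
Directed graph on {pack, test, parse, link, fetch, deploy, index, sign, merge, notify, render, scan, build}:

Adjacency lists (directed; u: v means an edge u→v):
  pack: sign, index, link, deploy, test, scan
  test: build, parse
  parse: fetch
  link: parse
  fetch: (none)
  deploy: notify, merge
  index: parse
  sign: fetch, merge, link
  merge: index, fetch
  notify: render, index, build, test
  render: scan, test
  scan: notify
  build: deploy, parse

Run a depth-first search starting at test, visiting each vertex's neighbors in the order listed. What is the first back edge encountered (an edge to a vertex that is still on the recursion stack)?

scan→notify

DFS from test (visiting each vertex's neighbors in the order listed); mark gray on enter, black on exit:
test gray
  build gray
    deploy gray
      notify gray
        render gray
          scan gray
            scan→notify: notify is gray → back edge
First back edge: scan → notify.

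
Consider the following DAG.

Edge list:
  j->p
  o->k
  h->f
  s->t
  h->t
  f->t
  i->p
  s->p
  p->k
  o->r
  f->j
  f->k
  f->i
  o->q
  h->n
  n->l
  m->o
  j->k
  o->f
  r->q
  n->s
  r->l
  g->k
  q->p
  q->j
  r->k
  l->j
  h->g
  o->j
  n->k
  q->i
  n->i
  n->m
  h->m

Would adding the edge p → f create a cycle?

Yes

Adding p→f creates a cycle iff f can already reach p.
Path from f: f → j → p.
So f → … → p → f is a cycle.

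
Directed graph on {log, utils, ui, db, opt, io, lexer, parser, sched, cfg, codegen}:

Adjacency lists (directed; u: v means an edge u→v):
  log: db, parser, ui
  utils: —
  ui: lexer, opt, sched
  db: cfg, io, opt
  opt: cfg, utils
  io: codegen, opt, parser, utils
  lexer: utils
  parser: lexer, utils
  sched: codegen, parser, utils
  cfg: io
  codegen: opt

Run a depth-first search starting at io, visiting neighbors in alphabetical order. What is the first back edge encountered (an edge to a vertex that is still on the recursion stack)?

cfg→io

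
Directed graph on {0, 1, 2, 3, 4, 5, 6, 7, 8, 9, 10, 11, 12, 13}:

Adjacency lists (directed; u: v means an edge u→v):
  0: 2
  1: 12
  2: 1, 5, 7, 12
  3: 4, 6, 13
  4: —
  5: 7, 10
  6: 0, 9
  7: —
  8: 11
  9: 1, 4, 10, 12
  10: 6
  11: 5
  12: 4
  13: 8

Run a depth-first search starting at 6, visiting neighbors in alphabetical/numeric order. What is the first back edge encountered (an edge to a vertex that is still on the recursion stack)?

DFS from 6 (visiting neighbors in alphabetical/numeric order); mark gray on enter, black on exit:
6 gray
  0 gray
    2 gray
      1 gray
        12 gray
          4 gray
          4 black
        12 black
      1 black
      5 gray
        7 gray
        7 black
        10 gray
          10→6: 6 is gray → back edge
First back edge: 10 → 6.

10->6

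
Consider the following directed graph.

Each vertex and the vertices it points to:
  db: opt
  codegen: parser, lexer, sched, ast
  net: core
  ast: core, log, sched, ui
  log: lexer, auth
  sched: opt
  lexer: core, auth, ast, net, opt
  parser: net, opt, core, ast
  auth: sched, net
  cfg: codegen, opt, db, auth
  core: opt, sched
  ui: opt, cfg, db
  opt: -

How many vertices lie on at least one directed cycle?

A vertex is on a directed cycle iff it belongs to a strongly connected component of size ≥ 2 (or has a self-loop).
The vertices on cycles are {ui, ast, cfg, log, lexer, parser, codegen} — 7 in total.

7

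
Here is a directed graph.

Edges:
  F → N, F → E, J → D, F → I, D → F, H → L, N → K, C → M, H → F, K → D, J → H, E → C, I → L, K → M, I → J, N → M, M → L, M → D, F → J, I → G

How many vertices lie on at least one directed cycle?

10

A vertex is on a directed cycle iff it belongs to a strongly connected component of size ≥ 2 (or has a self-loop).
The vertices on cycles are {C, D, E, F, H, I, J, K, M, N} — 10 in total.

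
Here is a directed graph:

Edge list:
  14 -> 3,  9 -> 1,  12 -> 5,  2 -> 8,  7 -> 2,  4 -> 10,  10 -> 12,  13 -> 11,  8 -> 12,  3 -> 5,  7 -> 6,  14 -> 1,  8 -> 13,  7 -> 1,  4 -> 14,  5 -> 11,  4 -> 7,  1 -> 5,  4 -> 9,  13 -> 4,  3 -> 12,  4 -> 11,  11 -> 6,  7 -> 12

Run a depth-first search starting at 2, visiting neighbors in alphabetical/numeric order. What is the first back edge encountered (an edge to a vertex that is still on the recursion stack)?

DFS from 2 (visiting neighbors in alphabetical/numeric order); mark gray on enter, black on exit:
2 gray
  8 gray
    12 gray
      5 gray
        11 gray
          6 gray
          6 black
        11 black
      5 black
    12 black
    13 gray
      4 gray
        7 gray
          1 gray
            1→5: 5 black — skip
          1 black
          7→2: 2 is gray → back edge
First back edge: 7 → 2.

7->2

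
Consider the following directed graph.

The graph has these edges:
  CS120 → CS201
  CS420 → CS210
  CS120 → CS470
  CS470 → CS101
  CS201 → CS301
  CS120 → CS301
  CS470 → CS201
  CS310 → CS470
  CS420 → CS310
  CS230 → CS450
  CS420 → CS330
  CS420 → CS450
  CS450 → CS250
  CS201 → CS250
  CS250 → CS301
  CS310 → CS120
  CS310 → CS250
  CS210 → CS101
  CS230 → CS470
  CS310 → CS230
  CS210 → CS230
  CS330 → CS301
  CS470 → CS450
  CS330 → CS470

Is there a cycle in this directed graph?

No

DFS with white/gray/black marking, starting from CS210:
CS210 gray
  CS101 gray
  CS101 black
  CS230 gray
    CS470 gray
      CS470→CS101: CS101 black — skip
      CS201 gray
        CS301 gray
        CS301 black
        CS250 gray
          CS250→CS301: CS301 black — skip
        CS250 black
      CS201 black
      CS450 gray
        CS450→CS250: CS250 black — skip
      CS450 black
    CS470 black
    CS230→CS450: CS450 black — skip
  CS230 black
CS210 black
CS330 gray
  CS330→CS470: CS470 black — skip
  CS330→CS301: CS301 black — skip
CS330 black
CS120 gray
  CS120→CS201: CS201 black — skip
  CS120→CS301: CS301 black — skip
  CS120→CS470: CS470 black — skip
CS120 black
CS420 gray
  CS420→CS330: CS330 black — skip
  CS310 gray
    CS310→CS230: CS230 black — skip
    CS310→CS470: CS470 black — skip
    CS310→CS120: CS120 black — skip
    CS310→CS250: CS250 black — skip
  CS310 black
  CS420→CS210: CS210 black — skip
  CS420→CS450: CS450 black — skip
CS420 black
Every edge goes to a white or black vertex — no back edge, so the graph is acyclic.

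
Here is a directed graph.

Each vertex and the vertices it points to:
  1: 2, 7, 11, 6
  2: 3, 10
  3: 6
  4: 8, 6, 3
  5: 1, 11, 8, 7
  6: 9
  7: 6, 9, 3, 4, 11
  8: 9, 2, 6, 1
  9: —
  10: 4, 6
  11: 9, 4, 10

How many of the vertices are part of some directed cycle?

7

A vertex is on a directed cycle iff it belongs to a strongly connected component of size ≥ 2 (or has a self-loop).
The vertices on cycles are {1, 2, 4, 7, 8, 10, 11} — 7 in total.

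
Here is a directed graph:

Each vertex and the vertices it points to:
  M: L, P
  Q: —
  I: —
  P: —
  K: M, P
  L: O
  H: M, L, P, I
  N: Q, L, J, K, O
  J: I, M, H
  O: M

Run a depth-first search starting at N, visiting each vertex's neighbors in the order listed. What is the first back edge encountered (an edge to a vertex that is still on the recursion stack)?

M→L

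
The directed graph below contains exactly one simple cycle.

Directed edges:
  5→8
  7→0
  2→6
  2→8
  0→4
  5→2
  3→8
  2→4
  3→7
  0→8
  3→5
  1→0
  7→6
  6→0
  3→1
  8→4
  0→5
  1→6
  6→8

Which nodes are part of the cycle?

DFS with gray/black marking from 5:
5 gray
  2 gray
    4 gray
    4 black
    8 gray
      8→4: 4 black — skip
    8 black
    6 gray
      6→8: 8 black — skip
      0 gray
        0→5: 5 is gray → back edge
Back edge closes the cycle 5 → 2 → 6 → 0 → 5; its vertices are {0, 2, 5, 6}.

0, 2, 5, 6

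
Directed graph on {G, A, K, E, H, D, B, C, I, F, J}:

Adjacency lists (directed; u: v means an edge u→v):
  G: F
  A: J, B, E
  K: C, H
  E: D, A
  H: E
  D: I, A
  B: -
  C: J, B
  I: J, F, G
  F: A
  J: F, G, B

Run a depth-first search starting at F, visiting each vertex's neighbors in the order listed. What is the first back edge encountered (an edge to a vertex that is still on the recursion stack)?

J→F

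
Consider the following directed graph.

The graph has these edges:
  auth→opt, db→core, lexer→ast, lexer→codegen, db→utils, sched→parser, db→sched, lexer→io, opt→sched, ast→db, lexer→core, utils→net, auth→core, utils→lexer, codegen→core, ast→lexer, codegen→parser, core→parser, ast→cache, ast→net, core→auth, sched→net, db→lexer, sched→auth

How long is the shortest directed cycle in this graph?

For each vertex v, BFS finds the shortest path from v back to v.
The shortest such closed walk is ast → lexer → ast, length 2.

2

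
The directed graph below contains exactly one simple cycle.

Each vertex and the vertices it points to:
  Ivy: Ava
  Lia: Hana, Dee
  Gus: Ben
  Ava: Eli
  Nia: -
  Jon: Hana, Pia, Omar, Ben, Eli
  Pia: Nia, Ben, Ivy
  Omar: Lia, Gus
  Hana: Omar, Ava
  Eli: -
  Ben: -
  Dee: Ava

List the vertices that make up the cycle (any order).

DFS with gray/black marking from Omar:
Omar gray
  Lia gray
    Hana gray
      Hana→Omar: Omar is gray → back edge
Back edge closes the cycle Omar → Lia → Hana → Omar; its vertices are {Lia, Hana, Omar}.

Lia, Hana, Omar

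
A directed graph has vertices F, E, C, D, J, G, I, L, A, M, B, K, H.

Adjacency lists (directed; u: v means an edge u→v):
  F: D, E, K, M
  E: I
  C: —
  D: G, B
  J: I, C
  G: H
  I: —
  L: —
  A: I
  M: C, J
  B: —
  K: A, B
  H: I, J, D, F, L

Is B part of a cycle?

B lies on a cycle iff there is a path from B back to itself.
Exploring from B, it never reaches itself; equivalently, its strongly connected component is a singleton.

No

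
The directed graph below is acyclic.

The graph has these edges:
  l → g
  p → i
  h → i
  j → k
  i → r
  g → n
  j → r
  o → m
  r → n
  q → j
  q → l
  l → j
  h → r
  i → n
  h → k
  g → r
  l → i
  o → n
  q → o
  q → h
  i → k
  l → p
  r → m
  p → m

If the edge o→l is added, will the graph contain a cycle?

No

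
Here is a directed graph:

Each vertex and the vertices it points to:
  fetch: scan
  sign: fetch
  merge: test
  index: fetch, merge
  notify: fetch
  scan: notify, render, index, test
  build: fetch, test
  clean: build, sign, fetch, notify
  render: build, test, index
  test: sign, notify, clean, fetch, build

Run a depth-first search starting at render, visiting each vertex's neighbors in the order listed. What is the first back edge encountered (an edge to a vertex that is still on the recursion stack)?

DFS from render (visiting each vertex's neighbors in the order listed); mark gray on enter, black on exit:
render gray
  build gray
    fetch gray
      scan gray
        notify gray
          notify→fetch: fetch is gray → back edge
First back edge: notify → fetch.

notify→fetch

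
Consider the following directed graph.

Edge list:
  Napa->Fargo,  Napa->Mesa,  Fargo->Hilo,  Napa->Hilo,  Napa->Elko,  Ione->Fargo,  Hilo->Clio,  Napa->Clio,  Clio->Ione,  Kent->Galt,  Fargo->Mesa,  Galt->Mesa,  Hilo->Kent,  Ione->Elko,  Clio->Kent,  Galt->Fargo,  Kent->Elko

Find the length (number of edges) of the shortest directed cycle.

4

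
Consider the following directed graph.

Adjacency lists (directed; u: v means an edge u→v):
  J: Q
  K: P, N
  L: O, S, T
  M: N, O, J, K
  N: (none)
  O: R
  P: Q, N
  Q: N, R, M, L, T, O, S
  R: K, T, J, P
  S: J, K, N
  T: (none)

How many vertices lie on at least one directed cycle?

9

A vertex is on a directed cycle iff it belongs to a strongly connected component of size ≥ 2 (or has a self-loop).
The vertices on cycles are {J, K, L, M, O, P, Q, R, S} — 9 in total.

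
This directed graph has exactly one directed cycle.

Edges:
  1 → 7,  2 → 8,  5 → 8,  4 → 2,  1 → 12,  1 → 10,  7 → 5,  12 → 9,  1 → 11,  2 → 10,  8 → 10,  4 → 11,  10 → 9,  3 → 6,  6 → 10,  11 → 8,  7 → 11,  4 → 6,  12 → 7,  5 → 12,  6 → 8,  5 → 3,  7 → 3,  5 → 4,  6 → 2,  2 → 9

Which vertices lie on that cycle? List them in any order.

DFS with gray/black marking from 7:
7 gray
  11 gray
    8 gray
      10 gray
        9 gray
        9 black
      10 black
    8 black
  11 black
  3 gray
    6 gray
      6→8: 8 black — skip
      6→10: 10 black — skip
      2 gray
        2→10: 10 black — skip
        2→9: 9 black — skip
        2→8: 8 black — skip
      2 black
    6 black
  3 black
  5 gray
    4 gray
      4→2: 2 black — skip
      4→11: 11 black — skip
      4→6: 6 black — skip
    4 black
    12 gray
      12→9: 9 black — skip
      12→7: 7 is gray → back edge
Back edge closes the cycle 7 → 5 → 12 → 7; its vertices are {5, 7, 12}.

5, 7, 12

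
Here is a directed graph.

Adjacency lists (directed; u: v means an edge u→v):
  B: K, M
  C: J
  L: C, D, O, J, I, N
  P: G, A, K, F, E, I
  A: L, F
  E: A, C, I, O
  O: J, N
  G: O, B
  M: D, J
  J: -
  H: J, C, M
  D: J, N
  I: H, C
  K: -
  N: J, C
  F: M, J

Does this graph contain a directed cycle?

No

DFS with white/gray/black marking, starting from E:
E gray
  A gray
    L gray
      C gray
        J gray
        J black
      C black
      D gray
        D→J: J black — skip
        N gray
          N→J: J black — skip
          N→C: C black — skip
        N black
      D black
      O gray
        O→J: J black — skip
        O→N: N black — skip
      O black
      L→J: J black — skip
      I gray
        H gray
          H→J: J black — skip
          H→C: C black — skip
          M gray
            M→D: D black — skip
            M→J: J black — skip
          M black
        H black
        I→C: C black — skip
      I black
      L→N: N black — skip
    L black
    F gray
      F→M: M black — skip
      F→J: J black — skip
    F black
  A black
  E→C: C black — skip
  E→I: I black — skip
  E→O: O black — skip
E black
B gray
  K gray
  K black
  B→M: M black — skip
B black
P gray
  G gray
    G→O: O black — skip
    G→B: B black — skip
  G black
  P→A: A black — skip
  P→K: K black — skip
  P→F: F black — skip
  P→E: E black — skip
  P→I: I black — skip
P black
Every edge goes to a white or black vertex — no back edge, so the graph is acyclic.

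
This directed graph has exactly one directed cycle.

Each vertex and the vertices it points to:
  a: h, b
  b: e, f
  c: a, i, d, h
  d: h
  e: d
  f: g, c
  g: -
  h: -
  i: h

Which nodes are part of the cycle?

a, b, c, f

DFS with gray/black marking from b:
b gray
  e gray
    d gray
      h gray
      h black
    d black
  e black
  f gray
    g gray
    g black
    c gray
      a gray
        a→h: h black — skip
        a→b: b is gray → back edge
Back edge closes the cycle b → f → c → a → b; its vertices are {a, b, c, f}.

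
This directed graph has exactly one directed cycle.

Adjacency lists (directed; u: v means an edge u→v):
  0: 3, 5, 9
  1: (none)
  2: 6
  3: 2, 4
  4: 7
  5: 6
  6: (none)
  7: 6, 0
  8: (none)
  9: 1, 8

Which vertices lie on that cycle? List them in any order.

0, 3, 4, 7

DFS with gray/black marking from 7:
7 gray
  6 gray
  6 black
  0 gray
    3 gray
      2 gray
        2→6: 6 black — skip
      2 black
      4 gray
        4→7: 7 is gray → back edge
Back edge closes the cycle 7 → 0 → 3 → 4 → 7; its vertices are {0, 3, 4, 7}.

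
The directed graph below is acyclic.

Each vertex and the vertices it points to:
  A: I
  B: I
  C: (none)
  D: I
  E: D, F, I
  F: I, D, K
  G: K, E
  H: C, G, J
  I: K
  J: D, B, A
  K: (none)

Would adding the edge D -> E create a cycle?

Yes

Adding D→E creates a cycle iff E can already reach D.
Path from E: E → D.
So E → … → D → E is a cycle.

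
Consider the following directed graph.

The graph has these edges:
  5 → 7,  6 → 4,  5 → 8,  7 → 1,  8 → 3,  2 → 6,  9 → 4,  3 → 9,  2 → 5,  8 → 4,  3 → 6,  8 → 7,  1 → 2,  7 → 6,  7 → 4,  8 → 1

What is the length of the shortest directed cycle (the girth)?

For each vertex v, BFS finds the shortest path from v back to v.
The shortest such closed walk is 8 → 1 → 2 → 5 → 8, length 4.

4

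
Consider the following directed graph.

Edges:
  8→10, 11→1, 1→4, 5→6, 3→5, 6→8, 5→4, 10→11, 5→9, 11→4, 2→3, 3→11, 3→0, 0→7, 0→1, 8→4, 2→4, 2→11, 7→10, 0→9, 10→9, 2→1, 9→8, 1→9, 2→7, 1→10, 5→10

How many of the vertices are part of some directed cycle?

A vertex is on a directed cycle iff it belongs to a strongly connected component of size ≥ 2 (or has a self-loop).
The vertices on cycles are {1, 8, 9, 10, 11} — 5 in total.

5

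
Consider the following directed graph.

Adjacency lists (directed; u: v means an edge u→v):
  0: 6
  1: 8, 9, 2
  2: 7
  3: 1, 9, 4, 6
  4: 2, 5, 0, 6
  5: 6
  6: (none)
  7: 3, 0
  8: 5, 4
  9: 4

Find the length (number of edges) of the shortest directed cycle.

4

For each vertex v, BFS finds the shortest path from v back to v.
The shortest such closed walk is 2 → 7 → 3 → 1 → 2, length 4.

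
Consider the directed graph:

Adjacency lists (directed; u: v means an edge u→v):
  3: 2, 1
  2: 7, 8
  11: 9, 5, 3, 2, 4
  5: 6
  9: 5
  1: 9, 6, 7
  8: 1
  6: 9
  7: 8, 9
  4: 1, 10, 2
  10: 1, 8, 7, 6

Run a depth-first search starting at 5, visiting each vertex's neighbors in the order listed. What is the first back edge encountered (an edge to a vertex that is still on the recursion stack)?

9→5

DFS from 5 (visiting each vertex's neighbors in the order listed); mark gray on enter, black on exit:
5 gray
  6 gray
    9 gray
      9→5: 5 is gray → back edge
First back edge: 9 → 5.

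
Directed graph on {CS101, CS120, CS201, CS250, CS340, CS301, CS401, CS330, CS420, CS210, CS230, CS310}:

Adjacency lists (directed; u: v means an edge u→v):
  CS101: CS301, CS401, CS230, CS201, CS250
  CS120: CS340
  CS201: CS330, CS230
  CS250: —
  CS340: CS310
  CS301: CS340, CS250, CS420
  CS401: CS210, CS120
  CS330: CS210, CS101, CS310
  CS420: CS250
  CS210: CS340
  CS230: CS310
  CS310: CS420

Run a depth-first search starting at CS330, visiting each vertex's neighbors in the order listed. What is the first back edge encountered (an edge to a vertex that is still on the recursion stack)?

CS201->CS330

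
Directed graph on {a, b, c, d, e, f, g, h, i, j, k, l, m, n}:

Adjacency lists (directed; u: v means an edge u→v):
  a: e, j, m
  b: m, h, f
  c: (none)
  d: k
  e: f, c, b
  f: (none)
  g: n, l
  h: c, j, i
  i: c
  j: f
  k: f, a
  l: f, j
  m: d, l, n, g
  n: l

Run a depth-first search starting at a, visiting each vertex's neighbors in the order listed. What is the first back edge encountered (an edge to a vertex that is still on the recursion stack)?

DFS from a (visiting each vertex's neighbors in the order listed); mark gray on enter, black on exit:
a gray
  e gray
    f gray
    f black
    c gray
    c black
    b gray
      m gray
        d gray
          k gray
            k→f: f black — skip
            k→a: a is gray → back edge
First back edge: k → a.

k→a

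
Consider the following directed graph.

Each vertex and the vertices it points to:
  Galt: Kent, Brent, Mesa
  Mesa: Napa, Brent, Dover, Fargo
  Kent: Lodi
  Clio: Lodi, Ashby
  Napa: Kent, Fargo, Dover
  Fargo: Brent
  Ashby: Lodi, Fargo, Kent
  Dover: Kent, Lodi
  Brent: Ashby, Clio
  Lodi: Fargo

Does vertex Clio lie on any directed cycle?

Yes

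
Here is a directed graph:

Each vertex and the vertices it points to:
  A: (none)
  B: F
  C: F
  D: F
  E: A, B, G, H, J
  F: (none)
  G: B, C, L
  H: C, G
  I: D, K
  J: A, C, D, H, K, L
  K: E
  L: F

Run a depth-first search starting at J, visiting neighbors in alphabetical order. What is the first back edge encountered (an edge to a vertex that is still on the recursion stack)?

DFS from J (visiting neighbors in alphabetical order); mark gray on enter, black on exit:
J gray
  A gray
  A black
  C gray
    F gray
    F black
  C black
  D gray
    D→F: F black — skip
  D black
  H gray
    H→C: C black — skip
    G gray
      B gray
        B→F: F black — skip
      B black
      G→C: C black — skip
      L gray
        L→F: F black — skip
      L black
    G black
  H black
  K gray
    E gray
      E→A: A black — skip
      E→B: B black — skip
      E→G: G black — skip
      E→H: H black — skip
      E→J: J is gray → back edge
First back edge: E → J.

E->J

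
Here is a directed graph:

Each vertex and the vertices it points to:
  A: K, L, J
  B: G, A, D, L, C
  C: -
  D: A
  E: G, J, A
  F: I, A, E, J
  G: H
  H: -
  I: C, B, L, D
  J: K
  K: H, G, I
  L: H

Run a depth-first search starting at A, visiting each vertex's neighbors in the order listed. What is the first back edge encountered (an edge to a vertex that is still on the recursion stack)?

B→A

DFS from A (visiting each vertex's neighbors in the order listed); mark gray on enter, black on exit:
A gray
  K gray
    H gray
    H black
    G gray
      G→H: H black — skip
    G black
    I gray
      C gray
      C black
      B gray
        B→G: G black — skip
        B→A: A is gray → back edge
First back edge: B → A.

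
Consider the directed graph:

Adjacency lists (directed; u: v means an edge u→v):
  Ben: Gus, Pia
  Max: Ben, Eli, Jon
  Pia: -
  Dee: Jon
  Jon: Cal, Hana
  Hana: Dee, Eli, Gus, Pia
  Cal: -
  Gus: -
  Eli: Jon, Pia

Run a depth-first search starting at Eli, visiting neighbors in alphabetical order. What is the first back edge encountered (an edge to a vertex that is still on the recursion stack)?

DFS from Eli (visiting neighbors in alphabetical order); mark gray on enter, black on exit:
Eli gray
  Jon gray
    Cal gray
    Cal black
    Hana gray
      Dee gray
        Dee→Jon: Jon is gray → back edge
First back edge: Dee → Jon.

Dee→Jon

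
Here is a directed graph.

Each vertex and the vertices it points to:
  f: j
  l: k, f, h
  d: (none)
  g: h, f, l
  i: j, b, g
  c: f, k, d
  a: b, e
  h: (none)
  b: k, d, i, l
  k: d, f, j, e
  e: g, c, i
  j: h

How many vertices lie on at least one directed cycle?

7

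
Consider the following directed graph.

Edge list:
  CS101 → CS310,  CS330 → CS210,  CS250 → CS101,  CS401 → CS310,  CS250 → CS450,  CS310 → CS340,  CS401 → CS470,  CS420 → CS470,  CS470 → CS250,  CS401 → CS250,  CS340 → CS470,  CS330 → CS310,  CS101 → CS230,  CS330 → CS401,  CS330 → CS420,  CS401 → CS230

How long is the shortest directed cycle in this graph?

5

For each vertex v, BFS finds the shortest path from v back to v.
The shortest such closed walk is CS250 → CS101 → CS310 → CS340 → CS470 → CS250, length 5.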